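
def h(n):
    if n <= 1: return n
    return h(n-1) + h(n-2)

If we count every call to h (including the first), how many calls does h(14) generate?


Let C(n) = total calls for h(n)
C(0) = 1, C(1) = 1
C(2) = 1 + C(1) + C(0) = 1 + 1 + 1 = 3
C(3) = 1 + C(2) + C(1) = 1 + 3 + 1 = 5
C(4) = 1 + C(3) + C(2) = 1 + 5 + 3 = 9
C(5) = 1 + C(4) + C(3) = 1 + 9 + 5 = 15
C(6) = 1 + C(5) + C(4) = 1 + 15 + 9 = 25
C(7) = 1 + C(6) + C(5) = 1 + 25 + 15 = 41
C(8) = 1 + C(7) + C(6) = 1 + 41 + 25 = 67
C(9) = 1 + C(8) + C(7) = 1 + 67 + 41 = 109
C(10) = 1 + C(9) + C(8) = 1 + 109 + 67 = 177
C(11) = 1 + C(10) + C(9) = 1 + 177 + 109 = 287
C(12) = 1 + C(11) + C(10) = 1 + 287 + 177 = 465
C(13) = 1 + C(12) + C(11) = 1 + 465 + 287 = 753
C(14) = 1 + C(13) + C(12) = 1 + 753 + 465 = 1219

1219


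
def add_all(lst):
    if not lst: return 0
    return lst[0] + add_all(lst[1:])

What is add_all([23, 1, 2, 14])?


add_all([23, 1, 2, 14]) = 23 + add_all([1, 2, 14])
add_all([1, 2, 14]) = 1 + add_all([2, 14])
add_all([2, 14]) = 2 + add_all([14])
add_all([14]) = 14 + add_all([])
add_all([]) = 0  (base case)
Total: 23 + 1 + 2 + 14 + 0 = 40

40


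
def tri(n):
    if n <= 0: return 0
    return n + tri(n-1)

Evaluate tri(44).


tri(44)
= 44 + 43 + 42 + 41 + 40 + 39 + 38 + 37 + 36 + 35 + 34 + 33 + 32 + 31 + 30 + 29 + 28 + 27 + 26 + 25 + 24 + 23 + 22 + 21 + 20 + 19 + 18 + 17 + 16 + 15 + 14 + 13 + 12 + 11 + 10 + 9 + 8 + 7 + 6 + 5 + 4 + 3 + 2 + 1 + tri(0)
= 44 + 43 + 42 + 41 + 40 + 39 + 38 + 37 + 36 + 35 + 34 + 33 + 32 + 31 + 30 + 29 + 28 + 27 + 26 + 25 + 24 + 23 + 22 + 21 + 20 + 19 + 18 + 17 + 16 + 15 + 14 + 13 + 12 + 11 + 10 + 9 + 8 + 7 + 6 + 5 + 4 + 3 + 2 + 1 + 0
= 990

990


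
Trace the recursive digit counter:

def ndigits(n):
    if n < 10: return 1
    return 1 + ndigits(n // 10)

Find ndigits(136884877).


ndigits(136884877) = 1 + ndigits(13688487)
ndigits(13688487) = 1 + ndigits(1368848)
ndigits(1368848) = 1 + ndigits(136884)
ndigits(136884) = 1 + ndigits(13688)
ndigits(13688) = 1 + ndigits(1368)
ndigits(1368) = 1 + ndigits(136)
ndigits(136) = 1 + ndigits(13)
ndigits(13) = 1 + ndigits(1)
ndigits(1) = 1  (base case: 1 < 10)
Unwinding: 1 + 1 + 1 + 1 + 1 + 1 + 1 + 1 + 1 = 9

9


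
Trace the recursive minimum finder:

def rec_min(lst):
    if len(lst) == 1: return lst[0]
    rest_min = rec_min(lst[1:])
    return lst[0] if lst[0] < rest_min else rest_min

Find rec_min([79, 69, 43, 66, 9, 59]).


rec_min([79, 69, 43, 66, 9, 59]): compare 79 with rec_min([69, 43, 66, 9, 59])
rec_min([69, 43, 66, 9, 59]): compare 69 with rec_min([43, 66, 9, 59])
rec_min([43, 66, 9, 59]): compare 43 with rec_min([66, 9, 59])
rec_min([66, 9, 59]): compare 66 with rec_min([9, 59])
rec_min([9, 59]): compare 9 with rec_min([59])
rec_min([59]) = 59  (base case)
Compare 9 with 59 -> 9
Compare 66 with 9 -> 9
Compare 43 with 9 -> 9
Compare 69 with 9 -> 9
Compare 79 with 9 -> 9

9


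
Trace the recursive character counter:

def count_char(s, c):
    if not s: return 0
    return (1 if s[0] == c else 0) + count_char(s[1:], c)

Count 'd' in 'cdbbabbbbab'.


s[0]='c' != 'd' -> 0
s[0]='d' == 'd' -> 1
s[0]='b' != 'd' -> 0
s[0]='b' != 'd' -> 0
s[0]='a' != 'd' -> 0
s[0]='b' != 'd' -> 0
s[0]='b' != 'd' -> 0
s[0]='b' != 'd' -> 0
s[0]='b' != 'd' -> 0
s[0]='a' != 'd' -> 0
s[0]='b' != 'd' -> 0
Sum: 0 + 1 + 0 + 0 + 0 + 0 + 0 + 0 + 0 + 0 + 0 = 1

1


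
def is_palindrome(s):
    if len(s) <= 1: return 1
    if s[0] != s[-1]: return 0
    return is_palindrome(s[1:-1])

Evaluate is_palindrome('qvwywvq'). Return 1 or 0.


is_palindrome('qvwywvq'): s[0]='q' == s[-1]='q' -> check is_palindrome('vwywv')
is_palindrome('vwywv'): s[0]='v' == s[-1]='v' -> check is_palindrome('wyw')
is_palindrome('wyw'): s[0]='w' == s[-1]='w' -> check is_palindrome('y')
is_palindrome('y'): len <= 1 -> return 1  (base case)
Result: 1 (palindrome)

1


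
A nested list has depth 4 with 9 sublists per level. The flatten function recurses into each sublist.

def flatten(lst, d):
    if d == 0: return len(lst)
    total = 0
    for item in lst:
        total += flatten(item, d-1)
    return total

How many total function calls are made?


At depth 0 (root): 1 call
At depth 1: each of 1 parents calls flatten on 9 children = 9 calls
At depth 2: each of 9 parents calls flatten on 9 children = 81 calls
At depth 3: each of 81 parents calls flatten on 9 children = 729 calls
At depth 4: each of 729 parents calls flatten on 9 children = 6561 calls
Total: 1 + 9 + 81 + 729 + 6561 = 7381

7381


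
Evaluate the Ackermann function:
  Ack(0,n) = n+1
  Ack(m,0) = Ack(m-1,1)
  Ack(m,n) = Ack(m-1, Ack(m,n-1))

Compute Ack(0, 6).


Ack(0, 6) = 7
Result: Ack(0, 6) = 7

7


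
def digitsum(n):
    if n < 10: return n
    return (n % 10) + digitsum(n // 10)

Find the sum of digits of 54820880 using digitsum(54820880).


digitsum(54820880) = 0 + digitsum(5482088)
digitsum(5482088) = 8 + digitsum(548208)
digitsum(548208) = 8 + digitsum(54820)
digitsum(54820) = 0 + digitsum(5482)
digitsum(5482) = 2 + digitsum(548)
digitsum(548) = 8 + digitsum(54)
digitsum(54) = 4 + digitsum(5)
digitsum(5) = 5  (base case)
Total: 0 + 8 + 8 + 0 + 2 + 8 + 4 + 5 = 35

35


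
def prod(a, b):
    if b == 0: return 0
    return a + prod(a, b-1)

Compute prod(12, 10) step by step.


prod(12, 10) = 12 + prod(12, 9)
prod(12, 9) = 12 + prod(12, 8)
prod(12, 8) = 12 + prod(12, 7)
prod(12, 7) = 12 + prod(12, 6)
prod(12, 6) = 12 + prod(12, 5)
prod(12, 5) = 12 + prod(12, 4)
prod(12, 4) = 12 + prod(12, 3)
prod(12, 3) = 12 + prod(12, 2)
prod(12, 2) = 12 + prod(12, 1)
prod(12, 1) = 12 + prod(12, 0)
prod(12, 0) = 0  (base case)
Total: 12 + 12 + 12 + 12 + 12 + 12 + 12 + 12 + 12 + 12 + 0 = 120

120


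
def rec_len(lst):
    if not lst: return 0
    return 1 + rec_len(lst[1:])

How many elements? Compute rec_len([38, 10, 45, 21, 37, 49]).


rec_len([38, 10, 45, 21, 37, 49]) = 1 + rec_len([10, 45, 21, 37, 49])
rec_len([10, 45, 21, 37, 49]) = 1 + rec_len([45, 21, 37, 49])
rec_len([45, 21, 37, 49]) = 1 + rec_len([21, 37, 49])
rec_len([21, 37, 49]) = 1 + rec_len([37, 49])
rec_len([37, 49]) = 1 + rec_len([49])
rec_len([49]) = 1 + rec_len([])
rec_len([]) = 0  (base case)
Unwinding: 1 + 1 + 1 + 1 + 1 + 1 + 0 = 6

6


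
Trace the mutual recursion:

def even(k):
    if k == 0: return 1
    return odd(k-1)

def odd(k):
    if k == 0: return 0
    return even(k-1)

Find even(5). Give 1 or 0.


even(5) = odd(4)
odd(4) = even(3)
even(3) = odd(2)
odd(2) = even(1)
even(1) = odd(0)
odd(0) = 0  (base case)
Result: 0

0


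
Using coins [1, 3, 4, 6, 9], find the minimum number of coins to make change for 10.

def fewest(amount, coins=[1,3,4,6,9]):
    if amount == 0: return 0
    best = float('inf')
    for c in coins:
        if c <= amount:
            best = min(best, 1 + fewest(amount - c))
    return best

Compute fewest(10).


Building up with DP:
fewest(0) = 0
fewest(1) = min(1+fewest(0)=1+0=1) = 1
fewest(2) = min(1+fewest(1)=1+1=2) = 2
fewest(3) = min(1+fewest(2)=1+2=3, 1+fewest(0)=1+0=1) = 1
fewest(4) = min(1+fewest(3)=1+1=2, 1+fewest(1)=1+1=2, 1+fewest(0)=1+0=1) = 1
fewest(5) = min(1+fewest(4)=1+1=2, 1+fewest(2)=1+2=3, 1+fewest(1)=1+1=2) = 2
fewest(6) = min(1+fewest(5)=1+2=3, 1+fewest(3)=1+1=2, 1+fewest(2)=1+2=3, 1+fewest(0)=1+0=1) = 1
fewest(7) = min(1+fewest(6)=1+1=2, 1+fewest(4)=1+1=2, 1+fewest(3)=1+1=2, 1+fewest(1)=1+1=2) = 2
fewest(8) = min(1+fewest(7)=1+2=3, 1+fewest(5)=1+2=3, 1+fewest(4)=1+1=2, 1+fewest(2)=1+2=3) = 2
fewest(9) = min(1+fewest(8)=1+2=3, 1+fewest(6)=1+1=2, 1+fewest(5)=1+2=3, 1+fewest(3)=1+1=2, 1+fewest(0)=1+0=1) = 1
fewest(10) = min(1+fewest(9)=1+1=2, 1+fewest(7)=1+2=3, 1+fewest(6)=1+1=2, 1+fewest(4)=1+1=2, 1+fewest(1)=1+1=2) = 2

2


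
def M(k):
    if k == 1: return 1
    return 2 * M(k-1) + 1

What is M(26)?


M(26) = 2 * M(25) + 1
M(25) = 2 * M(24) + 1
M(24) = 2 * M(23) + 1
M(23) = 2 * M(22) + 1
M(22) = 2 * M(21) + 1
M(21) = 2 * M(20) + 1
M(20) = 2 * M(19) + 1
M(19) = 2 * M(18) + 1
M(18) = 2 * M(17) + 1
M(17) = 2 * M(16) + 1
M(16) = 2 * M(15) + 1
M(15) = 2 * M(14) + 1
M(14) = 2 * M(13) + 1
M(13) = 2 * M(12) + 1
M(12) = 2 * M(11) + 1
M(11) = 2 * M(10) + 1
M(10) = 2 * M(9) + 1
M(9) = 2 * M(8) + 1
M(8) = 2 * M(7) + 1
M(7) = 2 * M(6) + 1
M(6) = 2 * M(5) + 1
M(5) = 2 * M(4) + 1
M(4) = 2 * M(3) + 1
M(3) = 2 * M(2) + 1
M(2) = 2 * M(1) + 1
M(1) = 1  (base case)
M(2) = 2 * 1 + 1 = 3
M(3) = 2 * 3 + 1 = 7
M(4) = 2 * 7 + 1 = 15
M(5) = 2 * 15 + 1 = 31
M(6) = 2 * 31 + 1 = 63
M(7) = 2 * 63 + 1 = 127
M(8) = 2 * 127 + 1 = 255
M(9) = 2 * 255 + 1 = 511
M(10) = 2 * 511 + 1 = 1023
M(11) = 2 * 1023 + 1 = 2047
M(12) = 2 * 2047 + 1 = 4095
M(13) = 2 * 4095 + 1 = 8191
M(14) = 2 * 8191 + 1 = 16383
M(15) = 2 * 16383 + 1 = 32767
M(16) = 2 * 32767 + 1 = 65535
M(17) = 2 * 65535 + 1 = 131071
M(18) = 2 * 131071 + 1 = 262143
M(19) = 2 * 262143 + 1 = 524287
M(20) = 2 * 524287 + 1 = 1048575
M(21) = 2 * 1048575 + 1 = 2097151
M(22) = 2 * 2097151 + 1 = 4194303
M(23) = 2 * 4194303 + 1 = 8388607
M(24) = 2 * 8388607 + 1 = 16777215
M(25) = 2 * 16777215 + 1 = 33554431
M(26) = 2 * 33554431 + 1 = 67108863

67108863


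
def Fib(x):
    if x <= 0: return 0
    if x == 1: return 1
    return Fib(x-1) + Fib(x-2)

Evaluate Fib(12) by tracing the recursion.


Computing Fib(12) bottom-up:
Fib(0) = 0
Fib(1) = 1
Fib(2) = Fib(1) + Fib(0) = 1 + 0 = 1
Fib(3) = Fib(2) + Fib(1) = 1 + 1 = 2
Fib(4) = Fib(3) + Fib(2) = 2 + 1 = 3
Fib(5) = Fib(4) + Fib(3) = 3 + 2 = 5
Fib(6) = Fib(5) + Fib(4) = 5 + 3 = 8
Fib(7) = Fib(6) + Fib(5) = 8 + 5 = 13
Fib(8) = Fib(7) + Fib(6) = 13 + 8 = 21
Fib(9) = Fib(8) + Fib(7) = 21 + 13 = 34
Fib(10) = Fib(9) + Fib(8) = 34 + 21 = 55
Fib(11) = Fib(10) + Fib(9) = 55 + 34 = 89
Fib(12) = Fib(11) + Fib(10) = 89 + 55 = 144

144


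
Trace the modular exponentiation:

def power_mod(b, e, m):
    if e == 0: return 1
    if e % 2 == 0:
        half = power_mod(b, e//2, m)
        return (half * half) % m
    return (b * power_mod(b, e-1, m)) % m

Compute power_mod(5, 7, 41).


power_mod(5, 7, 41): e is odd, compute power_mod(5, 6, 41)
  power_mod(5, 6, 41): e is even, compute power_mod(5, 3, 41)
    power_mod(5, 3, 41): e is odd, compute power_mod(5, 2, 41)
      power_mod(5, 2, 41): e is even, compute power_mod(5, 1, 41)
        power_mod(5, 1, 41): e is odd, compute power_mod(5, 0, 41)
          power_mod(5, 0, 41) = 1
        (5 * 1) % 41 = 5
      half=5, (5*5) % 41 = 25
    (5 * 25) % 41 = 2
  half=2, (2*2) % 41 = 4
(5 * 4) % 41 = 20

20


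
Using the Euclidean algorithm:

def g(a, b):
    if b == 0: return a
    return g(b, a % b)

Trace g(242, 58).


g(242, 58) = g(58, 10)
g(58, 10) = g(10, 8)
g(10, 8) = g(8, 2)
g(8, 2) = g(2, 0)
g(2, 0) = 2  (base case)

2


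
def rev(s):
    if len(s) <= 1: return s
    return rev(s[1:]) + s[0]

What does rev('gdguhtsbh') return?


rev('gdguhtsbh') = rev('dguhtsbh') + 'g'
rev('dguhtsbh') = rev('guhtsbh') + 'd'
rev('guhtsbh') = rev('uhtsbh') + 'g'
rev('uhtsbh') = rev('htsbh') + 'u'
rev('htsbh') = rev('tsbh') + 'h'
rev('tsbh') = rev('sbh') + 't'
rev('sbh') = rev('bh') + 's'
rev('bh') = rev('h') + 'b'
rev('h') = 'h'  (base case)
Concatenating: 'h' + 'b' + 's' + 't' + 'h' + 'u' + 'g' + 'd' + 'g' = 'hbsthugdg'

hbsthugdg


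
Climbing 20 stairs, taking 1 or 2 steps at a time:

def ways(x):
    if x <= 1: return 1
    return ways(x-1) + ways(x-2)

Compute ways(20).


Building up from base cases:
ways(0) = 1
ways(1) = 1
ways(2) = ways(1) + ways(0) = 1 + 1 = 2
ways(3) = ways(2) + ways(1) = 2 + 1 = 3
ways(4) = ways(3) + ways(2) = 3 + 2 = 5
ways(5) = ways(4) + ways(3) = 5 + 3 = 8
ways(6) = ways(5) + ways(4) = 8 + 5 = 13
ways(7) = ways(6) + ways(5) = 13 + 8 = 21
ways(8) = ways(7) + ways(6) = 21 + 13 = 34
ways(9) = ways(8) + ways(7) = 34 + 21 = 55
ways(10) = ways(9) + ways(8) = 55 + 34 = 89
ways(11) = ways(10) + ways(9) = 89 + 55 = 144
ways(12) = ways(11) + ways(10) = 144 + 89 = 233
ways(13) = ways(12) + ways(11) = 233 + 144 = 377
ways(14) = ways(13) + ways(12) = 377 + 233 = 610
ways(15) = ways(14) + ways(13) = 610 + 377 = 987
ways(16) = ways(15) + ways(14) = 987 + 610 = 1597
ways(17) = ways(16) + ways(15) = 1597 + 987 = 2584
ways(18) = ways(17) + ways(16) = 2584 + 1597 = 4181
ways(19) = ways(18) + ways(17) = 4181 + 2584 = 6765
ways(20) = ways(19) + ways(18) = 6765 + 4181 = 10946

10946


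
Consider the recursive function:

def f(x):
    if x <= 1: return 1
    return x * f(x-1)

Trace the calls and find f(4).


f(4)
= 4 * f(3)
= 4 * 3 * f(2)
= 4 * 3 * 2 * f(1)
= 4 * 3 * 2 * 1
= 24

24


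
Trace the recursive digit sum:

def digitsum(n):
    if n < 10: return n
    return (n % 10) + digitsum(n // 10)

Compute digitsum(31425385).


digitsum(31425385) = 5 + digitsum(3142538)
digitsum(3142538) = 8 + digitsum(314253)
digitsum(314253) = 3 + digitsum(31425)
digitsum(31425) = 5 + digitsum(3142)
digitsum(3142) = 2 + digitsum(314)
digitsum(314) = 4 + digitsum(31)
digitsum(31) = 1 + digitsum(3)
digitsum(3) = 3  (base case)
Total: 5 + 8 + 3 + 5 + 2 + 4 + 1 + 3 = 31

31


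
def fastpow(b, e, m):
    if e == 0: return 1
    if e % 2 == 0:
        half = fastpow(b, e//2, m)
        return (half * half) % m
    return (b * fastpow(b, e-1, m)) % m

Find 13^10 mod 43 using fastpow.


fastpow(13, 10, 43): e is even, compute fastpow(13, 5, 43)
  fastpow(13, 5, 43): e is odd, compute fastpow(13, 4, 43)
    fastpow(13, 4, 43): e is even, compute fastpow(13, 2, 43)
      fastpow(13, 2, 43): e is even, compute fastpow(13, 1, 43)
        fastpow(13, 1, 43): e is odd, compute fastpow(13, 0, 43)
          fastpow(13, 0, 43) = 1
        (13 * 1) % 43 = 13
      half=13, (13*13) % 43 = 40
    half=40, (40*40) % 43 = 9
  (13 * 9) % 43 = 31
half=31, (31*31) % 43 = 15

15


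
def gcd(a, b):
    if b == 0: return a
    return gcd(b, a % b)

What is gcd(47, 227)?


gcd(47, 227) = gcd(227, 47)
gcd(227, 47) = gcd(47, 39)
gcd(47, 39) = gcd(39, 8)
gcd(39, 8) = gcd(8, 7)
gcd(8, 7) = gcd(7, 1)
gcd(7, 1) = gcd(1, 0)
gcd(1, 0) = 1  (base case)

1


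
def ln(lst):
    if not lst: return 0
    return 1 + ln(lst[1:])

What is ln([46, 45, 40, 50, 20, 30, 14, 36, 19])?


ln([46, 45, 40, 50, 20, 30, 14, 36, 19]) = 1 + ln([45, 40, 50, 20, 30, 14, 36, 19])
ln([45, 40, 50, 20, 30, 14, 36, 19]) = 1 + ln([40, 50, 20, 30, 14, 36, 19])
ln([40, 50, 20, 30, 14, 36, 19]) = 1 + ln([50, 20, 30, 14, 36, 19])
ln([50, 20, 30, 14, 36, 19]) = 1 + ln([20, 30, 14, 36, 19])
ln([20, 30, 14, 36, 19]) = 1 + ln([30, 14, 36, 19])
ln([30, 14, 36, 19]) = 1 + ln([14, 36, 19])
ln([14, 36, 19]) = 1 + ln([36, 19])
ln([36, 19]) = 1 + ln([19])
ln([19]) = 1 + ln([])
ln([]) = 0  (base case)
Unwinding: 1 + 1 + 1 + 1 + 1 + 1 + 1 + 1 + 1 + 0 = 9

9


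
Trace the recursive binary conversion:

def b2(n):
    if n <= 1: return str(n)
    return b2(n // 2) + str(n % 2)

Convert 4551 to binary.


b2(4551) = b2(2275) + '1'
b2(2275) = b2(1137) + '1'
b2(1137) = b2(568) + '1'
b2(568) = b2(284) + '0'
b2(284) = b2(142) + '0'
b2(142) = b2(71) + '0'
b2(71) = b2(35) + '1'
b2(35) = b2(17) + '1'
b2(17) = b2(8) + '1'
b2(8) = b2(4) + '0'
b2(4) = b2(2) + '0'
b2(2) = b2(1) + '0'
b2(1) = '1'  (base case)
Concatenating: '1' + '0' + '0' + '0' + '1' + '1' + '1' + '0' + '0' + '0' + '1' + '1' + '1' = '1000111000111'

1000111000111


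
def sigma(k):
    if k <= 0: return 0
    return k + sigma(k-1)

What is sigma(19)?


sigma(19)
= 19 + 18 + 17 + 16 + 15 + 14 + 13 + 12 + 11 + 10 + 9 + 8 + 7 + 6 + 5 + 4 + 3 + 2 + 1 + sigma(0)
= 19 + 18 + 17 + 16 + 15 + 14 + 13 + 12 + 11 + 10 + 9 + 8 + 7 + 6 + 5 + 4 + 3 + 2 + 1 + 0
= 190

190


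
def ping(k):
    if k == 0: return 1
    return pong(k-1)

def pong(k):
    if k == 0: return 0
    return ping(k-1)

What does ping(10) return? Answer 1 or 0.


ping(10) = pong(9)
pong(9) = ping(8)
ping(8) = pong(7)
pong(7) = ping(6)
ping(6) = pong(5)
pong(5) = ping(4)
ping(4) = pong(3)
pong(3) = ping(2)
ping(2) = pong(1)
pong(1) = ping(0)
ping(0) = 1  (base case)
Result: 1

1


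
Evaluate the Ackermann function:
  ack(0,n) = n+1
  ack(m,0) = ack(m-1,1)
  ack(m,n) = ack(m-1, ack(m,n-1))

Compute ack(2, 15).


ack(2, 15) = ack(1, ack(2, 14))
  ack(2, 14) = ack(1, ack(2, 13))
    ack(2, 13) = ack(1, ack(2, 12))
      ack(2, 12) = ack(1, ack(2, 11))
        ack(2, 11) = ack(1, ack(2, 10))
          ack(2, 10) = ack(1, ack(2, 9))
          ack(2, 9) = ack(1, ack(2, 8))
          ack(2, 8) = ack(1, ack(2, 7))
          ack(2, 7) = ack(1, ack(2, 6))
          ack(2, 6) = ack(1, ack(2, 5))
          ack(2, 5) = ack(1, ack(2, 4))
          ack(2, 4) = ack(1, ack(2, 3))
          ack(2, 3) = ack(1, ack(2, 2))
          ack(2, 2) = ack(1, ack(2, 1))
          ack(2, 1) = ack(1, ack(2, 0))
          ack(2, 0) = ack(1, 1)
          ack(1, 1) = ack(0, ack(1, 0))
          ack(1, 0) = ack(0, 1)
          ack(0, 1) = 2
            = ack(0, 2)
          ack(0, 2) = 3
            = ack(1, 3)
          ack(1, 3) = ack(0, ack(1, 2))
          ack(1, 2) = ack(0, ack(1, 1))
          ack(1, 1) = ack(0, ack(1, 0))
... (trace truncated)
Result: ack(2, 15) = 33

33


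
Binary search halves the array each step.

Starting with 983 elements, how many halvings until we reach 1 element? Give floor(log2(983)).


983 / 2 = 491
491 / 2 = 245
245 / 2 = 122
122 / 2 = 61
61 / 2 = 30
30 / 2 = 15
15 / 2 = 7
7 / 2 = 3
3 / 2 = 1
Reached 1 after 9 halvings

9


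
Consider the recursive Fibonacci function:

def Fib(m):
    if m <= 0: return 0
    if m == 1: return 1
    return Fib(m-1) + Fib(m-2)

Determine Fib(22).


Computing Fib(22) bottom-up:
Fib(0) = 0
Fib(1) = 1
Fib(2) = Fib(1) + Fib(0) = 1 + 0 = 1
Fib(3) = Fib(2) + Fib(1) = 1 + 1 = 2
Fib(4) = Fib(3) + Fib(2) = 2 + 1 = 3
Fib(5) = Fib(4) + Fib(3) = 3 + 2 = 5
Fib(6) = Fib(5) + Fib(4) = 5 + 3 = 8
Fib(7) = Fib(6) + Fib(5) = 8 + 5 = 13
Fib(8) = Fib(7) + Fib(6) = 13 + 8 = 21
Fib(9) = Fib(8) + Fib(7) = 21 + 13 = 34
Fib(10) = Fib(9) + Fib(8) = 34 + 21 = 55
Fib(11) = Fib(10) + Fib(9) = 55 + 34 = 89
Fib(12) = Fib(11) + Fib(10) = 89 + 55 = 144
Fib(13) = Fib(12) + Fib(11) = 144 + 89 = 233
Fib(14) = Fib(13) + Fib(12) = 233 + 144 = 377
Fib(15) = Fib(14) + Fib(13) = 377 + 233 = 610
Fib(16) = Fib(15) + Fib(14) = 610 + 377 = 987
Fib(17) = Fib(16) + Fib(15) = 987 + 610 = 1597
Fib(18) = Fib(17) + Fib(16) = 1597 + 987 = 2584
Fib(19) = Fib(18) + Fib(17) = 2584 + 1597 = 4181
Fib(20) = Fib(19) + Fib(18) = 4181 + 2584 = 6765
Fib(21) = Fib(20) + Fib(19) = 6765 + 4181 = 10946
Fib(22) = Fib(21) + Fib(20) = 10946 + 6765 = 17711

17711


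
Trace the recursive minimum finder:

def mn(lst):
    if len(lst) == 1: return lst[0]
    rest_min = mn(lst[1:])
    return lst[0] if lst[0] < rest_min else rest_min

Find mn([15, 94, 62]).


mn([15, 94, 62]): compare 15 with mn([94, 62])
mn([94, 62]): compare 94 with mn([62])
mn([62]) = 62  (base case)
Compare 94 with 62 -> 62
Compare 15 with 62 -> 15

15


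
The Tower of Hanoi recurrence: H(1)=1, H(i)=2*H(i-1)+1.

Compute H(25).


H(25) = 2 * H(24) + 1
H(24) = 2 * H(23) + 1
H(23) = 2 * H(22) + 1
H(22) = 2 * H(21) + 1
H(21) = 2 * H(20) + 1
H(20) = 2 * H(19) + 1
H(19) = 2 * H(18) + 1
H(18) = 2 * H(17) + 1
H(17) = 2 * H(16) + 1
H(16) = 2 * H(15) + 1
H(15) = 2 * H(14) + 1
H(14) = 2 * H(13) + 1
H(13) = 2 * H(12) + 1
H(12) = 2 * H(11) + 1
H(11) = 2 * H(10) + 1
H(10) = 2 * H(9) + 1
H(9) = 2 * H(8) + 1
H(8) = 2 * H(7) + 1
H(7) = 2 * H(6) + 1
H(6) = 2 * H(5) + 1
H(5) = 2 * H(4) + 1
H(4) = 2 * H(3) + 1
H(3) = 2 * H(2) + 1
H(2) = 2 * H(1) + 1
H(1) = 1  (base case)
H(2) = 2 * 1 + 1 = 3
H(3) = 2 * 3 + 1 = 7
H(4) = 2 * 7 + 1 = 15
H(5) = 2 * 15 + 1 = 31
H(6) = 2 * 31 + 1 = 63
H(7) = 2 * 63 + 1 = 127
H(8) = 2 * 127 + 1 = 255
H(9) = 2 * 255 + 1 = 511
H(10) = 2 * 511 + 1 = 1023
H(11) = 2 * 1023 + 1 = 2047
H(12) = 2 * 2047 + 1 = 4095
H(13) = 2 * 4095 + 1 = 8191
H(14) = 2 * 8191 + 1 = 16383
H(15) = 2 * 16383 + 1 = 32767
H(16) = 2 * 32767 + 1 = 65535
H(17) = 2 * 65535 + 1 = 131071
H(18) = 2 * 131071 + 1 = 262143
H(19) = 2 * 262143 + 1 = 524287
H(20) = 2 * 524287 + 1 = 1048575
H(21) = 2 * 1048575 + 1 = 2097151
H(22) = 2 * 2097151 + 1 = 4194303
H(23) = 2 * 4194303 + 1 = 8388607
H(24) = 2 * 8388607 + 1 = 16777215
H(25) = 2 * 16777215 + 1 = 33554431

33554431


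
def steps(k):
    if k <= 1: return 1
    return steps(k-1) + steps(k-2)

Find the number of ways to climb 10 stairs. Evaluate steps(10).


Building up from base cases:
steps(0) = 1
steps(1) = 1
steps(2) = steps(1) + steps(0) = 1 + 1 = 2
steps(3) = steps(2) + steps(1) = 2 + 1 = 3
steps(4) = steps(3) + steps(2) = 3 + 2 = 5
steps(5) = steps(4) + steps(3) = 5 + 3 = 8
steps(6) = steps(5) + steps(4) = 8 + 5 = 13
steps(7) = steps(6) + steps(5) = 13 + 8 = 21
steps(8) = steps(7) + steps(6) = 21 + 13 = 34
steps(9) = steps(8) + steps(7) = 34 + 21 = 55
steps(10) = steps(9) + steps(8) = 55 + 34 = 89

89


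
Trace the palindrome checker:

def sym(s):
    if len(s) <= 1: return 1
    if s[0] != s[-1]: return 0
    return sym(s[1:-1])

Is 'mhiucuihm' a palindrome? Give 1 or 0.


sym('mhiucuihm'): s[0]='m' == s[-1]='m' -> check sym('hiucuih')
sym('hiucuih'): s[0]='h' == s[-1]='h' -> check sym('iucui')
sym('iucui'): s[0]='i' == s[-1]='i' -> check sym('ucu')
sym('ucu'): s[0]='u' == s[-1]='u' -> check sym('c')
sym('c'): len <= 1 -> return 1  (base case)
Result: 1 (palindrome)

1


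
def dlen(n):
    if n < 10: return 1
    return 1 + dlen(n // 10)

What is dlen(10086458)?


dlen(10086458) = 1 + dlen(1008645)
dlen(1008645) = 1 + dlen(100864)
dlen(100864) = 1 + dlen(10086)
dlen(10086) = 1 + dlen(1008)
dlen(1008) = 1 + dlen(100)
dlen(100) = 1 + dlen(10)
dlen(10) = 1 + dlen(1)
dlen(1) = 1  (base case: 1 < 10)
Unwinding: 1 + 1 + 1 + 1 + 1 + 1 + 1 + 1 = 8

8


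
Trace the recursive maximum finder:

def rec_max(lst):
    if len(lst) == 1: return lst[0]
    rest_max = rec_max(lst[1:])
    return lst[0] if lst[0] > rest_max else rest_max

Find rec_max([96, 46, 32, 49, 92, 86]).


rec_max([96, 46, 32, 49, 92, 86]): compare 96 with rec_max([46, 32, 49, 92, 86])
rec_max([46, 32, 49, 92, 86]): compare 46 with rec_max([32, 49, 92, 86])
rec_max([32, 49, 92, 86]): compare 32 with rec_max([49, 92, 86])
rec_max([49, 92, 86]): compare 49 with rec_max([92, 86])
rec_max([92, 86]): compare 92 with rec_max([86])
rec_max([86]) = 86  (base case)
Compare 92 with 86 -> 92
Compare 49 with 92 -> 92
Compare 32 with 92 -> 92
Compare 46 with 92 -> 92
Compare 96 with 92 -> 96

96


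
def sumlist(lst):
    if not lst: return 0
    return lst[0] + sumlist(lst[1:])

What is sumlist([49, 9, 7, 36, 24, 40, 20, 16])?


sumlist([49, 9, 7, 36, 24, 40, 20, 16]) = 49 + sumlist([9, 7, 36, 24, 40, 20, 16])
sumlist([9, 7, 36, 24, 40, 20, 16]) = 9 + sumlist([7, 36, 24, 40, 20, 16])
sumlist([7, 36, 24, 40, 20, 16]) = 7 + sumlist([36, 24, 40, 20, 16])
sumlist([36, 24, 40, 20, 16]) = 36 + sumlist([24, 40, 20, 16])
sumlist([24, 40, 20, 16]) = 24 + sumlist([40, 20, 16])
sumlist([40, 20, 16]) = 40 + sumlist([20, 16])
sumlist([20, 16]) = 20 + sumlist([16])
sumlist([16]) = 16 + sumlist([])
sumlist([]) = 0  (base case)
Total: 49 + 9 + 7 + 36 + 24 + 40 + 20 + 16 + 0 = 201

201


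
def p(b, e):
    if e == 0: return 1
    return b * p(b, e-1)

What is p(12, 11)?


p(12, 11)
= 12 * p(12, 10)
= 12 * 12 * p(12, 9)
= 12 * 12 * 12 * p(12, 8)
= 12 * 12 * 12 * 12 * p(12, 7)
= 12 * 12 * 12 * 12 * 12 * p(12, 6)
= 12 * 12 * 12 * 12 * 12 * 12 * p(12, 5)
= 12 * 12 * 12 * 12 * 12 * 12 * 12 * p(12, 4)
= 12 * 12 * 12 * 12 * 12 * 12 * 12 * 12 * p(12, 3)
= 12 * 12 * 12 * 12 * 12 * 12 * 12 * 12 * 12 * p(12, 2)
= 12 * 12 * 12 * 12 * 12 * 12 * 12 * 12 * 12 * 12 * p(12, 1)
= 12 * 12 * 12 * 12 * 12 * 12 * 12 * 12 * 12 * 12 * 12 * p(12, 0)
= 12 * 12 * 12 * 12 * 12 * 12 * 12 * 12 * 12 * 12 * 12 * 1
= 743008370688

743008370688


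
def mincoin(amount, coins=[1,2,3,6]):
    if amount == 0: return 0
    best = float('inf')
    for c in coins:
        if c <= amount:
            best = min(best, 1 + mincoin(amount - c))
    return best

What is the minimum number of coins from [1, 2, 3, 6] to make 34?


Building up with DP:
mincoin(0) = 0
mincoin(1) = min(1+mincoin(0)=1+0=1) = 1
mincoin(2) = min(1+mincoin(1)=1+1=2, 1+mincoin(0)=1+0=1) = 1
mincoin(3) = min(1+mincoin(2)=1+1=2, 1+mincoin(1)=1+1=2, 1+mincoin(0)=1+0=1) = 1
mincoin(4) = min(1+mincoin(3)=1+1=2, 1+mincoin(2)=1+1=2, 1+mincoin(1)=1+1=2) = 2
mincoin(5) = min(1+mincoin(4)=1+2=3, 1+mincoin(3)=1+1=2, 1+mincoin(2)=1+1=2) = 2
mincoin(6) = min(1+mincoin(5)=1+2=3, 1+mincoin(4)=1+2=3, 1+mincoin(3)=1+1=2, 1+mincoin(0)=1+0=1) = 1
mincoin(7) = min(1+mincoin(6)=1+1=2, 1+mincoin(5)=1+2=3, 1+mincoin(4)=1+2=3, 1+mincoin(1)=1+1=2) = 2
mincoin(8) = min(1+mincoin(7)=1+2=3, 1+mincoin(6)=1+1=2, 1+mincoin(5)=1+2=3, 1+mincoin(2)=1+1=2) = 2
mincoin(9) = min(1+mincoin(8)=1+2=3, 1+mincoin(7)=1+2=3, 1+mincoin(6)=1+1=2, 1+mincoin(3)=1+1=2) = 2
mincoin(10) = min(1+mincoin(9)=1+2=3, 1+mincoin(8)=1+2=3, 1+mincoin(7)=1+2=3, 1+mincoin(4)=1+2=3) = 3
mincoin(11) = min(1+mincoin(10)=1+3=4, 1+mincoin(9)=1+2=3, 1+mincoin(8)=1+2=3, 1+mincoin(5)=1+2=3) = 3
mincoin(12) = min(1+mincoin(11)=1+3=4, 1+mincoin(10)=1+3=4, 1+mincoin(9)=1+2=3, 1+mincoin(6)=1+1=2) = 2
mincoin(13) = min(1+mincoin(12)=1+2=3, 1+mincoin(11)=1+3=4, 1+mincoin(10)=1+3=4, 1+mincoin(7)=1+2=3) = 3
mincoin(14) = min(1+mincoin(13)=1+3=4, 1+mincoin(12)=1+2=3, 1+mincoin(11)=1+3=4, 1+mincoin(8)=1+2=3) = 3
mincoin(15) = min(1+mincoin(14)=1+3=4, 1+mincoin(13)=1+3=4, 1+mincoin(12)=1+2=3, 1+mincoin(9)=1+2=3) = 3
mincoin(16) = min(1+mincoin(15)=1+3=4, 1+mincoin(14)=1+3=4, 1+mincoin(13)=1+3=4, 1+mincoin(10)=1+3=4) = 4
mincoin(17) = min(1+mincoin(16)=1+4=5, 1+mincoin(15)=1+3=4, 1+mincoin(14)=1+3=4, 1+mincoin(11)=1+3=4) = 4
mincoin(18) = min(1+mincoin(17)=1+4=5, 1+mincoin(16)=1+4=5, 1+mincoin(15)=1+3=4, 1+mincoin(12)=1+2=3) = 3
mincoin(19) = min(1+mincoin(18)=1+3=4, 1+mincoin(17)=1+4=5, 1+mincoin(16)=1+4=5, 1+mincoin(13)=1+3=4) = 4
mincoin(20) = min(1+mincoin(19)=1+4=5, 1+mincoin(18)=1+3=4, 1+mincoin(17)=1+4=5, 1+mincoin(14)=1+3=4) = 4
mincoin(21) = min(1+mincoin(20)=1+4=5, 1+mincoin(19)=1+4=5, 1+mincoin(18)=1+3=4, 1+mincoin(15)=1+3=4) = 4
mincoin(22) = min(1+mincoin(21)=1+4=5, 1+mincoin(20)=1+4=5, 1+mincoin(19)=1+4=5, 1+mincoin(16)=1+4=5) = 5
mincoin(23) = min(1+mincoin(22)=1+5=6, 1+mincoin(21)=1+4=5, 1+mincoin(20)=1+4=5, 1+mincoin(17)=1+4=5) = 5
mincoin(24) = min(1+mincoin(23)=1+5=6, 1+mincoin(22)=1+5=6, 1+mincoin(21)=1+4=5, 1+mincoin(18)=1+3=4) = 4
mincoin(25) = min(1+mincoin(24)=1+4=5, 1+mincoin(23)=1+5=6, 1+mincoin(22)=1+5=6, 1+mincoin(19)=1+4=5) = 5
mincoin(26) = min(1+mincoin(25)=1+5=6, 1+mincoin(24)=1+4=5, 1+mincoin(23)=1+5=6, 1+mincoin(20)=1+4=5) = 5
mincoin(27) = min(1+mincoin(26)=1+5=6, 1+mincoin(25)=1+5=6, 1+mincoin(24)=1+4=5, 1+mincoin(21)=1+4=5) = 5
mincoin(28) = min(1+mincoin(27)=1+5=6, 1+mincoin(26)=1+5=6, 1+mincoin(25)=1+5=6, 1+mincoin(22)=1+5=6) = 6
mincoin(29) = min(1+mincoin(28)=1+6=7, 1+mincoin(27)=1+5=6, 1+mincoin(26)=1+5=6, 1+mincoin(23)=1+5=6) = 6
mincoin(30) = min(1+mincoin(29)=1+6=7, 1+mincoin(28)=1+6=7, 1+mincoin(27)=1+5=6, 1+mincoin(24)=1+4=5) = 5
mincoin(31) = min(1+mincoin(30)=1+5=6, 1+mincoin(29)=1+6=7, 1+mincoin(28)=1+6=7, 1+mincoin(25)=1+5=6) = 6
mincoin(32) = min(1+mincoin(31)=1+6=7, 1+mincoin(30)=1+5=6, 1+mincoin(29)=1+6=7, 1+mincoin(26)=1+5=6) = 6
mincoin(33) = min(1+mincoin(32)=1+6=7, 1+mincoin(31)=1+6=7, 1+mincoin(30)=1+5=6, 1+mincoin(27)=1+5=6) = 6
mincoin(34) = min(1+mincoin(33)=1+6=7, 1+mincoin(32)=1+6=7, 1+mincoin(31)=1+6=7, 1+mincoin(28)=1+6=7) = 7

7


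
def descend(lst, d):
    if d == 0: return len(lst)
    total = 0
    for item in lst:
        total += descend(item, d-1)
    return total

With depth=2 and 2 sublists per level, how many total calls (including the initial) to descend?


At depth 0 (root): 1 call
At depth 1: each of 1 parents calls descend on 2 children = 2 calls
At depth 2: each of 2 parents calls descend on 2 children = 4 calls
Total: 1 + 2 + 4 = 7

7


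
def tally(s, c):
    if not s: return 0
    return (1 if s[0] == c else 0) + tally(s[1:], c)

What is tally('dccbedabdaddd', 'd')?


s[0]='d' == 'd' -> 1
s[0]='c' != 'd' -> 0
s[0]='c' != 'd' -> 0
s[0]='b' != 'd' -> 0
s[0]='e' != 'd' -> 0
s[0]='d' == 'd' -> 1
s[0]='a' != 'd' -> 0
s[0]='b' != 'd' -> 0
s[0]='d' == 'd' -> 1
s[0]='a' != 'd' -> 0
s[0]='d' == 'd' -> 1
s[0]='d' == 'd' -> 1
s[0]='d' == 'd' -> 1
Sum: 1 + 0 + 0 + 0 + 0 + 1 + 0 + 0 + 1 + 0 + 1 + 1 + 1 = 6

6


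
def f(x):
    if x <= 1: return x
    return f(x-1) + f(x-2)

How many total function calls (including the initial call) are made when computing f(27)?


Let C(n) = total calls for f(n)
C(0) = 1, C(1) = 1
C(2) = 1 + C(1) + C(0) = 1 + 1 + 1 = 3
C(3) = 1 + C(2) + C(1) = 1 + 3 + 1 = 5
C(4) = 1 + C(3) + C(2) = 1 + 5 + 3 = 9
C(5) = 1 + C(4) + C(3) = 1 + 9 + 5 = 15
C(6) = 1 + C(5) + C(4) = 1 + 15 + 9 = 25
C(7) = 1 + C(6) + C(5) = 1 + 25 + 15 = 41
C(8) = 1 + C(7) + C(6) = 1 + 41 + 25 = 67
C(9) = 1 + C(8) + C(7) = 1 + 67 + 41 = 109
C(10) = 1 + C(9) + C(8) = 1 + 109 + 67 = 177
C(11) = 1 + C(10) + C(9) = 1 + 177 + 109 = 287
C(12) = 1 + C(11) + C(10) = 1 + 287 + 177 = 465
C(13) = 1 + C(12) + C(11) = 1 + 465 + 287 = 753
C(14) = 1 + C(13) + C(12) = 1 + 753 + 465 = 1219
C(15) = 1 + C(14) + C(13) = 1 + 1219 + 753 = 1973
C(16) = 1 + C(15) + C(14) = 1 + 1973 + 1219 = 3193
C(17) = 1 + C(16) + C(15) = 1 + 3193 + 1973 = 5167
C(18) = 1 + C(17) + C(16) = 1 + 5167 + 3193 = 8361
C(19) = 1 + C(18) + C(17) = 1 + 8361 + 5167 = 13529
C(20) = 1 + C(19) + C(18) = 1 + 13529 + 8361 = 21891
C(21) = 1 + C(20) + C(19) = 1 + 21891 + 13529 = 35421
C(22) = 1 + C(21) + C(20) = 1 + 35421 + 21891 = 57313
C(23) = 1 + C(22) + C(21) = 1 + 57313 + 35421 = 92735
C(24) = 1 + C(23) + C(22) = 1 + 92735 + 57313 = 150049
C(25) = 1 + C(24) + C(23) = 1 + 150049 + 92735 = 242785
C(26) = 1 + C(25) + C(24) = 1 + 242785 + 150049 = 392835
C(27) = 1 + C(26) + C(25) = 1 + 392835 + 242785 = 635621

635621


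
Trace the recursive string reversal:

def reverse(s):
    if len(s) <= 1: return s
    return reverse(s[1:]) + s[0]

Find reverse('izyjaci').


reverse('izyjaci') = reverse('zyjaci') + 'i'
reverse('zyjaci') = reverse('yjaci') + 'z'
reverse('yjaci') = reverse('jaci') + 'y'
reverse('jaci') = reverse('aci') + 'j'
reverse('aci') = reverse('ci') + 'a'
reverse('ci') = reverse('i') + 'c'
reverse('i') = 'i'  (base case)
Concatenating: 'i' + 'c' + 'a' + 'j' + 'y' + 'z' + 'i' = 'icajyzi'

icajyzi


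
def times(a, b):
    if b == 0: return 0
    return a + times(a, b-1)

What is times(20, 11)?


times(20, 11) = 20 + times(20, 10)
times(20, 10) = 20 + times(20, 9)
times(20, 9) = 20 + times(20, 8)
times(20, 8) = 20 + times(20, 7)
times(20, 7) = 20 + times(20, 6)
times(20, 6) = 20 + times(20, 5)
times(20, 5) = 20 + times(20, 4)
times(20, 4) = 20 + times(20, 3)
times(20, 3) = 20 + times(20, 2)
times(20, 2) = 20 + times(20, 1)
times(20, 1) = 20 + times(20, 0)
times(20, 0) = 0  (base case)
Total: 20 + 20 + 20 + 20 + 20 + 20 + 20 + 20 + 20 + 20 + 20 + 0 = 220

220


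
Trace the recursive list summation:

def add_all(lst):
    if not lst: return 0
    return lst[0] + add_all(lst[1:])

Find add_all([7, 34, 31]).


add_all([7, 34, 31]) = 7 + add_all([34, 31])
add_all([34, 31]) = 34 + add_all([31])
add_all([31]) = 31 + add_all([])
add_all([]) = 0  (base case)
Total: 7 + 34 + 31 + 0 = 72

72


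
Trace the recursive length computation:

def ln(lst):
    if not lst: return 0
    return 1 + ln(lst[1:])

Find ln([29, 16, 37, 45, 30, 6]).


ln([29, 16, 37, 45, 30, 6]) = 1 + ln([16, 37, 45, 30, 6])
ln([16, 37, 45, 30, 6]) = 1 + ln([37, 45, 30, 6])
ln([37, 45, 30, 6]) = 1 + ln([45, 30, 6])
ln([45, 30, 6]) = 1 + ln([30, 6])
ln([30, 6]) = 1 + ln([6])
ln([6]) = 1 + ln([])
ln([]) = 0  (base case)
Unwinding: 1 + 1 + 1 + 1 + 1 + 1 + 0 = 6

6


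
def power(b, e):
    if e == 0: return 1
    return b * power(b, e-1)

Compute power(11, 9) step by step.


power(11, 9)
= 11 * power(11, 8)
= 11 * 11 * power(11, 7)
= 11 * 11 * 11 * power(11, 6)
= 11 * 11 * 11 * 11 * power(11, 5)
= 11 * 11 * 11 * 11 * 11 * power(11, 4)
= 11 * 11 * 11 * 11 * 11 * 11 * power(11, 3)
= 11 * 11 * 11 * 11 * 11 * 11 * 11 * power(11, 2)
= 11 * 11 * 11 * 11 * 11 * 11 * 11 * 11 * power(11, 1)
= 11 * 11 * 11 * 11 * 11 * 11 * 11 * 11 * 11 * power(11, 0)
= 11 * 11 * 11 * 11 * 11 * 11 * 11 * 11 * 11 * 1
= 2357947691

2357947691


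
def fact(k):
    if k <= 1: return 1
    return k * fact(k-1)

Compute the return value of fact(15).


fact(15)
= 15 * fact(14)
= 15 * 14 * fact(13)
= 15 * 14 * 13 * fact(12)
= 15 * 14 * 13 * 12 * fact(11)
= 15 * 14 * 13 * 12 * 11 * fact(10)
= 15 * 14 * 13 * 12 * 11 * 10 * fact(9)
= 15 * 14 * 13 * 12 * 11 * 10 * 9 * fact(8)
= 15 * 14 * 13 * 12 * 11 * 10 * 9 * 8 * fact(7)
= 15 * 14 * 13 * 12 * 11 * 10 * 9 * 8 * 7 * fact(6)
= 15 * 14 * 13 * 12 * 11 * 10 * 9 * 8 * 7 * 6 * fact(5)
= 15 * 14 * 13 * 12 * 11 * 10 * 9 * 8 * 7 * 6 * 5 * fact(4)
= 15 * 14 * 13 * 12 * 11 * 10 * 9 * 8 * 7 * 6 * 5 * 4 * fact(3)
= 15 * 14 * 13 * 12 * 11 * 10 * 9 * 8 * 7 * 6 * 5 * 4 * 3 * fact(2)
= 15 * 14 * 13 * 12 * 11 * 10 * 9 * 8 * 7 * 6 * 5 * 4 * 3 * 2 * fact(1)
= 15 * 14 * 13 * 12 * 11 * 10 * 9 * 8 * 7 * 6 * 5 * 4 * 3 * 2 * 1
= 1307674368000

1307674368000


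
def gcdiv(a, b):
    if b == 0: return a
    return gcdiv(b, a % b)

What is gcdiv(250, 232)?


gcdiv(250, 232) = gcdiv(232, 18)
gcdiv(232, 18) = gcdiv(18, 16)
gcdiv(18, 16) = gcdiv(16, 2)
gcdiv(16, 2) = gcdiv(2, 0)
gcdiv(2, 0) = 2  (base case)

2


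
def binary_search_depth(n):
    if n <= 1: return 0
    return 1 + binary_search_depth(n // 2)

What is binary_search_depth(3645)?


3645 / 2 = 1822
1822 / 2 = 911
911 / 2 = 455
455 / 2 = 227
227 / 2 = 113
113 / 2 = 56
56 / 2 = 28
28 / 2 = 14
14 / 2 = 7
7 / 2 = 3
3 / 2 = 1
Reached 1 after 11 halvings

11


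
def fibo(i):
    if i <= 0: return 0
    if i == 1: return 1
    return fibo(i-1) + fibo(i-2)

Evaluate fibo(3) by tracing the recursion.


Computing fibo(3) bottom-up:
fibo(0) = 0
fibo(1) = 1
fibo(2) = fibo(1) + fibo(0) = 1 + 0 = 1
fibo(3) = fibo(2) + fibo(1) = 1 + 1 = 2

2


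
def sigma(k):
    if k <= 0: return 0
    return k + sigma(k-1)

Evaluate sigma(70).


sigma(70)
= 70 + 69 + 68 + 67 + 66 + 65 + 64 + 63 + 62 + 61 + 60 + 59 + 58 + 57 + 56 + 55 + 54 + 53 + 52 + 51 + 50 + 49 + 48 + 47 + 46 + 45 + 44 + 43 + 42 + 41 + 40 + 39 + 38 + 37 + 36 + 35 + 34 + 33 + 32 + 31 + 30 + 29 + 28 + 27 + 26 + 25 + 24 + 23 + 22 + 21 + 20 + 19 + 18 + 17 + 16 + 15 + 14 + 13 + 12 + 11 + 10 + 9 + 8 + 7 + 6 + 5 + 4 + 3 + 2 + 1 + sigma(0)
= 70 + 69 + 68 + 67 + 66 + 65 + 64 + 63 + 62 + 61 + 60 + 59 + 58 + 57 + 56 + 55 + 54 + 53 + 52 + 51 + 50 + 49 + 48 + 47 + 46 + 45 + 44 + 43 + 42 + 41 + 40 + 39 + 38 + 37 + 36 + 35 + 34 + 33 + 32 + 31 + 30 + 29 + 28 + 27 + 26 + 25 + 24 + 23 + 22 + 21 + 20 + 19 + 18 + 17 + 16 + 15 + 14 + 13 + 12 + 11 + 10 + 9 + 8 + 7 + 6 + 5 + 4 + 3 + 2 + 1 + 0
= 2485

2485


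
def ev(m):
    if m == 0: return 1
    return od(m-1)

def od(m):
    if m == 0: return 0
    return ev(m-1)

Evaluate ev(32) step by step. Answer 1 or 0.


ev(32) = od(31)
od(31) = ev(30)
ev(30) = od(29)
od(29) = ev(28)
ev(28) = od(27)
od(27) = ev(26)
ev(26) = od(25)
od(25) = ev(24)
ev(24) = od(23)
od(23) = ev(22)
ev(22) = od(21)
od(21) = ev(20)
ev(20) = od(19)
od(19) = ev(18)
ev(18) = od(17)
od(17) = ev(16)
ev(16) = od(15)
od(15) = ev(14)
ev(14) = od(13)
od(13) = ev(12)
ev(12) = od(11)
od(11) = ev(10)
ev(10) = od(9)
od(9) = ev(8)
ev(8) = od(7)
od(7) = ev(6)
ev(6) = od(5)
od(5) = ev(4)
ev(4) = od(3)
od(3) = ev(2)
ev(2) = od(1)
od(1) = ev(0)
ev(0) = 1  (base case)
Result: 1

1


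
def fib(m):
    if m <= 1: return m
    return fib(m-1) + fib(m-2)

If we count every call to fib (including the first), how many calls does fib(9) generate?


Let C(n) = total calls for fib(n)
C(0) = 1, C(1) = 1
C(2) = 1 + C(1) + C(0) = 1 + 1 + 1 = 3
C(3) = 1 + C(2) + C(1) = 1 + 3 + 1 = 5
C(4) = 1 + C(3) + C(2) = 1 + 5 + 3 = 9
C(5) = 1 + C(4) + C(3) = 1 + 9 + 5 = 15
C(6) = 1 + C(5) + C(4) = 1 + 15 + 9 = 25
C(7) = 1 + C(6) + C(5) = 1 + 25 + 15 = 41
C(8) = 1 + C(7) + C(6) = 1 + 41 + 25 = 67
C(9) = 1 + C(8) + C(7) = 1 + 67 + 41 = 109

109


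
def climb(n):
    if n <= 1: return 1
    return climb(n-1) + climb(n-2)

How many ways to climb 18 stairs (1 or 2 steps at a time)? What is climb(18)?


Building up from base cases:
climb(0) = 1
climb(1) = 1
climb(2) = climb(1) + climb(0) = 1 + 1 = 2
climb(3) = climb(2) + climb(1) = 2 + 1 = 3
climb(4) = climb(3) + climb(2) = 3 + 2 = 5
climb(5) = climb(4) + climb(3) = 5 + 3 = 8
climb(6) = climb(5) + climb(4) = 8 + 5 = 13
climb(7) = climb(6) + climb(5) = 13 + 8 = 21
climb(8) = climb(7) + climb(6) = 21 + 13 = 34
climb(9) = climb(8) + climb(7) = 34 + 21 = 55
climb(10) = climb(9) + climb(8) = 55 + 34 = 89
climb(11) = climb(10) + climb(9) = 89 + 55 = 144
climb(12) = climb(11) + climb(10) = 144 + 89 = 233
climb(13) = climb(12) + climb(11) = 233 + 144 = 377
climb(14) = climb(13) + climb(12) = 377 + 233 = 610
climb(15) = climb(14) + climb(13) = 610 + 377 = 987
climb(16) = climb(15) + climb(14) = 987 + 610 = 1597
climb(17) = climb(16) + climb(15) = 1597 + 987 = 2584
climb(18) = climb(17) + climb(16) = 2584 + 1597 = 4181

4181


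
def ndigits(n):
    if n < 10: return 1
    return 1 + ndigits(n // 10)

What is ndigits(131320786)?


ndigits(131320786) = 1 + ndigits(13132078)
ndigits(13132078) = 1 + ndigits(1313207)
ndigits(1313207) = 1 + ndigits(131320)
ndigits(131320) = 1 + ndigits(13132)
ndigits(13132) = 1 + ndigits(1313)
ndigits(1313) = 1 + ndigits(131)
ndigits(131) = 1 + ndigits(13)
ndigits(13) = 1 + ndigits(1)
ndigits(1) = 1  (base case: 1 < 10)
Unwinding: 1 + 1 + 1 + 1 + 1 + 1 + 1 + 1 + 1 = 9

9


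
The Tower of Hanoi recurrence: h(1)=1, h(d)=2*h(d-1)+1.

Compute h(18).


h(18) = 2 * h(17) + 1
h(17) = 2 * h(16) + 1
h(16) = 2 * h(15) + 1
h(15) = 2 * h(14) + 1
h(14) = 2 * h(13) + 1
h(13) = 2 * h(12) + 1
h(12) = 2 * h(11) + 1
h(11) = 2 * h(10) + 1
h(10) = 2 * h(9) + 1
h(9) = 2 * h(8) + 1
h(8) = 2 * h(7) + 1
h(7) = 2 * h(6) + 1
h(6) = 2 * h(5) + 1
h(5) = 2 * h(4) + 1
h(4) = 2 * h(3) + 1
h(3) = 2 * h(2) + 1
h(2) = 2 * h(1) + 1
h(1) = 1  (base case)
h(2) = 2 * 1 + 1 = 3
h(3) = 2 * 3 + 1 = 7
h(4) = 2 * 7 + 1 = 15
h(5) = 2 * 15 + 1 = 31
h(6) = 2 * 31 + 1 = 63
h(7) = 2 * 63 + 1 = 127
h(8) = 2 * 127 + 1 = 255
h(9) = 2 * 255 + 1 = 511
h(10) = 2 * 511 + 1 = 1023
h(11) = 2 * 1023 + 1 = 2047
h(12) = 2 * 2047 + 1 = 4095
h(13) = 2 * 4095 + 1 = 8191
h(14) = 2 * 8191 + 1 = 16383
h(15) = 2 * 16383 + 1 = 32767
h(16) = 2 * 32767 + 1 = 65535
h(17) = 2 * 65535 + 1 = 131071
h(18) = 2 * 131071 + 1 = 262143

262143


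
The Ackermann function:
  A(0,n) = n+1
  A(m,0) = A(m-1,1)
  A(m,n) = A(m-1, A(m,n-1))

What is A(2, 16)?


A(2, 16) = A(1, A(2, 15))
  A(2, 15) = A(1, A(2, 14))
    A(2, 14) = A(1, A(2, 13))
      A(2, 13) = A(1, A(2, 12))
        A(2, 12) = A(1, A(2, 11))
          A(2, 11) = A(1, A(2, 10))
          A(2, 10) = A(1, A(2, 9))
          A(2, 9) = A(1, A(2, 8))
          A(2, 8) = A(1, A(2, 7))
          A(2, 7) = A(1, A(2, 6))
          A(2, 6) = A(1, A(2, 5))
          A(2, 5) = A(1, A(2, 4))
          A(2, 4) = A(1, A(2, 3))
          A(2, 3) = A(1, A(2, 2))
          A(2, 2) = A(1, A(2, 1))
          A(2, 1) = A(1, A(2, 0))
          A(2, 0) = A(1, 1)
          A(1, 1) = A(0, A(1, 0))
          A(1, 0) = A(0, 1)
          A(0, 1) = 2
            = A(0, 2)
          A(0, 2) = 3
            = A(1, 3)
          A(1, 3) = A(0, A(1, 2))
          A(1, 2) = A(0, A(1, 1))
... (trace truncated)
Result: A(2, 16) = 35

35


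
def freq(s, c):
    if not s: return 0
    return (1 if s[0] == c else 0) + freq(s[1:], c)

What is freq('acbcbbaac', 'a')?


s[0]='a' == 'a' -> 1
s[0]='c' != 'a' -> 0
s[0]='b' != 'a' -> 0
s[0]='c' != 'a' -> 0
s[0]='b' != 'a' -> 0
s[0]='b' != 'a' -> 0
s[0]='a' == 'a' -> 1
s[0]='a' == 'a' -> 1
s[0]='c' != 'a' -> 0
Sum: 1 + 0 + 0 + 0 + 0 + 0 + 1 + 1 + 0 = 3

3


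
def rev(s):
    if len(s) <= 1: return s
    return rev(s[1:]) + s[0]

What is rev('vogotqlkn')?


rev('vogotqlkn') = rev('ogotqlkn') + 'v'
rev('ogotqlkn') = rev('gotqlkn') + 'o'
rev('gotqlkn') = rev('otqlkn') + 'g'
rev('otqlkn') = rev('tqlkn') + 'o'
rev('tqlkn') = rev('qlkn') + 't'
rev('qlkn') = rev('lkn') + 'q'
rev('lkn') = rev('kn') + 'l'
rev('kn') = rev('n') + 'k'
rev('n') = 'n'  (base case)
Concatenating: 'n' + 'k' + 'l' + 'q' + 't' + 'o' + 'g' + 'o' + 'v' = 'nklqtogov'

nklqtogov


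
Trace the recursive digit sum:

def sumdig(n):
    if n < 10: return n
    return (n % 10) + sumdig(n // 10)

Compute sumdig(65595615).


sumdig(65595615) = 5 + sumdig(6559561)
sumdig(6559561) = 1 + sumdig(655956)
sumdig(655956) = 6 + sumdig(65595)
sumdig(65595) = 5 + sumdig(6559)
sumdig(6559) = 9 + sumdig(655)
sumdig(655) = 5 + sumdig(65)
sumdig(65) = 5 + sumdig(6)
sumdig(6) = 6  (base case)
Total: 5 + 1 + 6 + 5 + 9 + 5 + 5 + 6 = 42

42
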